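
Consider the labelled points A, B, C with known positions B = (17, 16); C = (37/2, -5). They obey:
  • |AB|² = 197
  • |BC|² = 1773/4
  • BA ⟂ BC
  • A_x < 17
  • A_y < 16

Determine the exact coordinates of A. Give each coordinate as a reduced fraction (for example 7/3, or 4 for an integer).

1. A_x = 3  [[BA ⟂ BC ⇒ 3/2x-21y+621/2=0] ∩ [|A−(17, 16)|²=197]]
2. A_y = 15  [[BA ⟂ BC ⇒ 3/2x-21y+621/2=0] ∩ [|A−(17, 16)|²=197]]
   so A = (3, 15)

A = (3, 15)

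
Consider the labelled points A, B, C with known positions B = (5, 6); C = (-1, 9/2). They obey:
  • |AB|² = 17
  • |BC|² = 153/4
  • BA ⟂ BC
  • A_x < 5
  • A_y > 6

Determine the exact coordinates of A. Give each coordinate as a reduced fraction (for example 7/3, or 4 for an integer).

A = (4, 10)

1. A_x = 4  [[BA ⟂ BC ⇒ -6x-3/2y+39=0] ∩ [|A−(5, 6)|²=17]]
2. A_y = 10  [[BA ⟂ BC ⇒ -6x-3/2y+39=0] ∩ [|A−(5, 6)|²=17]]
   so A = (4, 10)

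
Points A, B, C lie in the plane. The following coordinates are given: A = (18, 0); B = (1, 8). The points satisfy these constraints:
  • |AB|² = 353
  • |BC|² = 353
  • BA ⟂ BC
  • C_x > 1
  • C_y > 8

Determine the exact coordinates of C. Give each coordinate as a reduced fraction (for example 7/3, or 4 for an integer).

1. C_x = 9  [[BA ⟂ BC ⇒ 17x-8y+47=0] ∩ [|C−(1, 8)|²=353]]
2. C_y = 25  [[BA ⟂ BC ⇒ 17x-8y+47=0] ∩ [|C−(1, 8)|²=353]]
   so C = (9, 25)

C = (9, 25)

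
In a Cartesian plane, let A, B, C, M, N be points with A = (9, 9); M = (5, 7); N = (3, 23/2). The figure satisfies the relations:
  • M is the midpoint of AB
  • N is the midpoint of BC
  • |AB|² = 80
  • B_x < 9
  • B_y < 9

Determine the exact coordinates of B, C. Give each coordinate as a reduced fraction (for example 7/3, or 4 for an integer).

1. B_x = 1  [B = 2·M−A = 2·(5, 7)−(9, 9)]
2. B_y = 5  [B = 2·M−A = 2·(5, 7)−(9, 9)]
   so B = (1, 5)
3. C_x = 5  [C = 2·N−B = 2·(3, 23/2)−(1, 5)]
4. C_y = 18  [C = 2·N−B = 2·(3, 23/2)−(1, 5)]
   so C = (5, 18)

B = (1, 5)
C = (5, 18)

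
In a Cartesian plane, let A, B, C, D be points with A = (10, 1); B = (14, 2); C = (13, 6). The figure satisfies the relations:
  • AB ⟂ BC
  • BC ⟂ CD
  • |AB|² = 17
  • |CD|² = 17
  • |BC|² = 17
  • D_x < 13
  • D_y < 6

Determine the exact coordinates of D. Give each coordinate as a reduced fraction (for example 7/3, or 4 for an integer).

D = (9, 5)

1. D_x = 9  [[BC ⟂ CD ⇒ -1x+4y-11=0] ∩ [|D−(13, 6)|²=17]]
2. D_y = 5  [[BC ⟂ CD ⇒ -1x+4y-11=0] ∩ [|D−(13, 6)|²=17]]
   so D = (9, 5)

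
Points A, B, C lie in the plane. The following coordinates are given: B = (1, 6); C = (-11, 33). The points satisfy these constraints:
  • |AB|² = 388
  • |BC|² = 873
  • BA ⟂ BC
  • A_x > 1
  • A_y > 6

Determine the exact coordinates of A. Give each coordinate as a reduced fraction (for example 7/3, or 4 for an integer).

A = (19, 14)

1. A_x = 19  [[BA ⟂ BC ⇒ -12x+27y-150=0] ∩ [|A−(1, 6)|²=388]]
2. A_y = 14  [[BA ⟂ BC ⇒ -12x+27y-150=0] ∩ [|A−(1, 6)|²=388]]
   so A = (19, 14)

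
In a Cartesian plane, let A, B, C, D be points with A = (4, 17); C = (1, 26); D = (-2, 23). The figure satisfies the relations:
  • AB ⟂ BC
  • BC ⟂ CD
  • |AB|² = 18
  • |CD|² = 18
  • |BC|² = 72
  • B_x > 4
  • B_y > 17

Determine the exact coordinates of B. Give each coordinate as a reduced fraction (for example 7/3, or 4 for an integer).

1. B_x = 7  [[BC ⟂ CD ⇒ 3x+3y-81=0] ∩ [|B−(4, 17)|²=18]]
2. B_y = 20  [[BC ⟂ CD ⇒ 3x+3y-81=0] ∩ [|B−(4, 17)|²=18]]
   so B = (7, 20)

B = (7, 20)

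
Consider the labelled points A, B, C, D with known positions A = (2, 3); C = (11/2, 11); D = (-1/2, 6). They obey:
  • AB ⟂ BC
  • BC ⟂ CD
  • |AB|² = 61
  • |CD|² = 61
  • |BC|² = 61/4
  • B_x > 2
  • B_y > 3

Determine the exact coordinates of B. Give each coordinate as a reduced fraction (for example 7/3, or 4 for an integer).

B = (8, 8)

1. B_x = 8  [[BC ⟂ CD ⇒ 6x+5y-88=0] ∩ [|B−(2, 3)|²=61]]
2. B_y = 8  [[BC ⟂ CD ⇒ 6x+5y-88=0] ∩ [|B−(2, 3)|²=61]]
   so B = (8, 8)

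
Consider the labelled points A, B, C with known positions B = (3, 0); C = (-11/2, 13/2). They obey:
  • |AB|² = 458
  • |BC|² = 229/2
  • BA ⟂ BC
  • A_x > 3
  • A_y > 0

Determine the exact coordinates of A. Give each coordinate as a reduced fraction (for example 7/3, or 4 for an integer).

1. A_x = 16  [[BA ⟂ BC ⇒ -17/2x+13/2y+51/2=0] ∩ [|A−(3, 0)|²=458]]
2. A_y = 17  [[BA ⟂ BC ⇒ -17/2x+13/2y+51/2=0] ∩ [|A−(3, 0)|²=458]]
   so A = (16, 17)

A = (16, 17)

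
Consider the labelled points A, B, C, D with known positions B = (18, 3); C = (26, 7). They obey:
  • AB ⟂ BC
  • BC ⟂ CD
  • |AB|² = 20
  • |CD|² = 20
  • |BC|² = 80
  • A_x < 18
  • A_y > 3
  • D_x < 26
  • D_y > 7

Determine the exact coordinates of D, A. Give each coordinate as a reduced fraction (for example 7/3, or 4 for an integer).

D = (24, 11)
A = (16, 7)

1. D_x = 24  [[BC ⟂ CD ⇒ 8x+4y-236=0] ∩ [|D−(26, 7)|²=20]]
2. D_y = 11  [[BC ⟂ CD ⇒ 8x+4y-236=0] ∩ [|D−(26, 7)|²=20]]
   so D = (24, 11)
3. A_x = 16  [[AB ⟂ BC ⇒ -8x-4y+156=0] ∩ [|A−(18, 3)|²=20]]
4. A_y = 7  [[AB ⟂ BC ⇒ -8x-4y+156=0] ∩ [|A−(18, 3)|²=20]]
   so A = (16, 7)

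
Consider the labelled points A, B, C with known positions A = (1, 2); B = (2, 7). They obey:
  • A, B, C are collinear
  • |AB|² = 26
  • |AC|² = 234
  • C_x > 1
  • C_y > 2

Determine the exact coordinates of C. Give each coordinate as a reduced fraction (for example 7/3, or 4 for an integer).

1. C_x = 4  [[A, B, C are collinear ⇒ -5x+1y+3=0] ∩ [|C−(1, 2)|²=234]]
2. C_y = 17  [[A, B, C are collinear ⇒ -5x+1y+3=0] ∩ [|C−(1, 2)|²=234]]
   so C = (4, 17)

C = (4, 17)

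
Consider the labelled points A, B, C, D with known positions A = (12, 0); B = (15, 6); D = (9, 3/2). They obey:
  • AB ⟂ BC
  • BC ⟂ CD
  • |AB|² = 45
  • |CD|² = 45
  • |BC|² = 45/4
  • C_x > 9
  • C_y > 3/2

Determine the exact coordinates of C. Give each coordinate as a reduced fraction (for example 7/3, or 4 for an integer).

C = (12, 15/2)

1. C_x = 12  [[AB ⟂ BC ⇒ 3x+6y-81=0] ∩ [|C−(9, 3/2)|²=45]]
2. C_y = 15/2  [[AB ⟂ BC ⇒ 3x+6y-81=0] ∩ [|C−(9, 3/2)|²=45]]
   so C = (12, 15/2)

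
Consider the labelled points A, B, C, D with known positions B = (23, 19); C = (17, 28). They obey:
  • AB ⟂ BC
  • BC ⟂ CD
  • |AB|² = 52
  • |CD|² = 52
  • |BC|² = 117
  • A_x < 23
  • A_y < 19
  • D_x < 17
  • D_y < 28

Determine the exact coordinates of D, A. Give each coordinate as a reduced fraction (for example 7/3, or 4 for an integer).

D = (11, 24)
A = (17, 15)

1. D_x = 11  [[BC ⟂ CD ⇒ -6x+9y-150=0] ∩ [|D−(17, 28)|²=52]]
2. D_y = 24  [[BC ⟂ CD ⇒ -6x+9y-150=0] ∩ [|D−(17, 28)|²=52]]
   so D = (11, 24)
3. A_x = 17  [[AB ⟂ BC ⇒ 6x-9y+33=0] ∩ [|A−(23, 19)|²=52]]
4. A_y = 15  [[AB ⟂ BC ⇒ 6x-9y+33=0] ∩ [|A−(23, 19)|²=52]]
   so A = (17, 15)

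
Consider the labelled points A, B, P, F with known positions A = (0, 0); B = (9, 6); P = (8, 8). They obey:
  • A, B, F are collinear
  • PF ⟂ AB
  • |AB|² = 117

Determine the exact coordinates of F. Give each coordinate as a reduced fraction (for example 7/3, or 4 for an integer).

F = (120/13, 80/13)

1. F_x = 120/13  [[A, B, F are collinear ⇒ -6x+9y=0] ∩ [PF ⟂ AB ⇒ 9x+6y-120=0]]
2. F_y = 80/13  [[A, B, F are collinear ⇒ -6x+9y=0] ∩ [PF ⟂ AB ⇒ 9x+6y-120=0]]
   so F = (120/13, 80/13)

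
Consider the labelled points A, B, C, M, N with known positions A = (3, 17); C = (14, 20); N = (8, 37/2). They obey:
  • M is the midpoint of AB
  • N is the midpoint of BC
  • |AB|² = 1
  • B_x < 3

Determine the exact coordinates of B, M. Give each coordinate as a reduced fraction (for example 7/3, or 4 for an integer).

1. B_x = 2  [B = 2·N−C = 2·(8, 37/2)−(14, 20)]
2. B_y = 17  [B = 2·N−C = 2·(8, 37/2)−(14, 20)]
   so B = (2, 17)
3. M_x = 5/2  [2·M = A+B = (3, 17)+(2, 17)]
4. M_y = 17  [2·M = A+B = (3, 17)+(2, 17)]
   so M = (5/2, 17)

B = (2, 17)
M = (5/2, 17)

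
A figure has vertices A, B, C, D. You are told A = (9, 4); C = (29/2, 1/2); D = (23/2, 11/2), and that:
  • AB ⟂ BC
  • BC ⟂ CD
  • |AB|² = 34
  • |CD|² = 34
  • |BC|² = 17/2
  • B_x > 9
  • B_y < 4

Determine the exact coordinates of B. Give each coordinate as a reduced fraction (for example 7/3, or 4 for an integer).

B = (12, -1)

1. B_x = 12  [[BC ⟂ CD ⇒ 3x-5y-41=0] ∩ [|B−(9, 4)|²=34]]
2. B_y = -1  [[BC ⟂ CD ⇒ 3x-5y-41=0] ∩ [|B−(9, 4)|²=34]]
   so B = (12, -1)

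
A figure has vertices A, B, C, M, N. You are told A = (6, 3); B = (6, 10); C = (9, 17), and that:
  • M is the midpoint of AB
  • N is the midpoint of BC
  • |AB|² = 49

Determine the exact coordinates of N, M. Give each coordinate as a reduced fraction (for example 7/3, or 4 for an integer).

1. M_x = 6  [2·M = A+B = (6, 3)+(6, 10)]
2. M_y = 13/2  [2·M = A+B = (6, 3)+(6, 10)]
   so M = (6, 13/2)
3. N_x = 15/2  [2·N = B+C = (6, 10)+(9, 17)]
4. N_y = 27/2  [2·N = B+C = (6, 10)+(9, 17)]
   so N = (15/2, 27/2)

N = (15/2, 27/2)
M = (6, 13/2)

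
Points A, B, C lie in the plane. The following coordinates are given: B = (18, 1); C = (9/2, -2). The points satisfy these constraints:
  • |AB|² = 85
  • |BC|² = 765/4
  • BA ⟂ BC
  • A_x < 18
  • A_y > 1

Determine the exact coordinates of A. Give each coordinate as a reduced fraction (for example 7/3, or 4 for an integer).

1. A_x = 16  [[BA ⟂ BC ⇒ -27/2x-3y+246=0] ∩ [|A−(18, 1)|²=85]]
2. A_y = 10  [[BA ⟂ BC ⇒ -27/2x-3y+246=0] ∩ [|A−(18, 1)|²=85]]
   so A = (16, 10)

A = (16, 10)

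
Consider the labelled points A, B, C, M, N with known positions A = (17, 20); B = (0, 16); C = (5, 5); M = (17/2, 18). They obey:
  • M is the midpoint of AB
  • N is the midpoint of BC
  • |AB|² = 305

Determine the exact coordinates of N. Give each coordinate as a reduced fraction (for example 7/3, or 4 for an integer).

N = (5/2, 21/2)

1. N_x = 5/2  [2·N = B+C = (0, 16)+(5, 5)]
2. N_y = 21/2  [2·N = B+C = (0, 16)+(5, 5)]
   so N = (5/2, 21/2)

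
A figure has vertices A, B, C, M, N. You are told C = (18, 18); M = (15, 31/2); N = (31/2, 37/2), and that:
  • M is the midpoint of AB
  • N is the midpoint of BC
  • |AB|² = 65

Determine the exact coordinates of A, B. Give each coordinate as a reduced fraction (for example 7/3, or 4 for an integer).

A = (17, 12)
B = (13, 19)

1. B_x = 13  [B = 2·N−C = 2·(31/2, 37/2)−(18, 18)]
2. B_y = 19  [B = 2·N−C = 2·(31/2, 37/2)−(18, 18)]
   so B = (13, 19)
3. A_x = 17  [A = 2·M−B = 2·(15, 31/2)−(13, 19)]
4. A_y = 12  [A = 2·M−B = 2·(15, 31/2)−(13, 19)]
   so A = (17, 12)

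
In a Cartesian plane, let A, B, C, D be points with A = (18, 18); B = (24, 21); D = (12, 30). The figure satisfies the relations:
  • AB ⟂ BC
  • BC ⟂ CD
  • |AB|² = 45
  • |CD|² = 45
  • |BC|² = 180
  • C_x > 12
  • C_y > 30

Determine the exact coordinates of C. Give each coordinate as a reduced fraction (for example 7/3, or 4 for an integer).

C = (18, 33)

1. C_x = 18  [[AB ⟂ BC ⇒ 6x+3y-207=0] ∩ [|C−(12, 30)|²=45]]
2. C_y = 33  [[AB ⟂ BC ⇒ 6x+3y-207=0] ∩ [|C−(12, 30)|²=45]]
   so C = (18, 33)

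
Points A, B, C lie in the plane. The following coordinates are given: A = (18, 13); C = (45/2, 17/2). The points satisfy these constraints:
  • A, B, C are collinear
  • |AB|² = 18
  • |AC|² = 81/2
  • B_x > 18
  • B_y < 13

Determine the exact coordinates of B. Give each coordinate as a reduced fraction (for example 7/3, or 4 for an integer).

B = (21, 10)

1. B_x = 21  [[A, B, C are collinear ⇒ -9/2x-9/2y+279/2=0] ∩ [|B−(18, 13)|²=18]]
2. B_y = 10  [[A, B, C are collinear ⇒ -9/2x-9/2y+279/2=0] ∩ [|B−(18, 13)|²=18]]
   so B = (21, 10)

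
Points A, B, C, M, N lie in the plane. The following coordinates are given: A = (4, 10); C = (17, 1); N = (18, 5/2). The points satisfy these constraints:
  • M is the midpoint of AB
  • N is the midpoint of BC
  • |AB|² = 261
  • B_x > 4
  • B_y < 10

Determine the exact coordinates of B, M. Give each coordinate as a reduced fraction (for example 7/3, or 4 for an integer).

B = (19, 4)
M = (23/2, 7)

1. B_x = 19  [B = 2·N−C = 2·(18, 5/2)−(17, 1)]
2. B_y = 4  [B = 2·N−C = 2·(18, 5/2)−(17, 1)]
   so B = (19, 4)
3. M_x = 23/2  [2·M = A+B = (4, 10)+(19, 4)]
4. M_y = 7  [2·M = A+B = (4, 10)+(19, 4)]
   so M = (23/2, 7)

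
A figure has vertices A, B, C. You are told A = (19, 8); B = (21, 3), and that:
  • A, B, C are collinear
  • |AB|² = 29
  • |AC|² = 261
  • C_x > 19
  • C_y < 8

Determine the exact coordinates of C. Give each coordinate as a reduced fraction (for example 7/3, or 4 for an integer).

1. C_x = 25  [[A, B, C are collinear ⇒ 5x+2y-111=0] ∩ [|C−(19, 8)|²=261]]
2. C_y = -7  [[A, B, C are collinear ⇒ 5x+2y-111=0] ∩ [|C−(19, 8)|²=261]]
   so C = (25, -7)

C = (25, -7)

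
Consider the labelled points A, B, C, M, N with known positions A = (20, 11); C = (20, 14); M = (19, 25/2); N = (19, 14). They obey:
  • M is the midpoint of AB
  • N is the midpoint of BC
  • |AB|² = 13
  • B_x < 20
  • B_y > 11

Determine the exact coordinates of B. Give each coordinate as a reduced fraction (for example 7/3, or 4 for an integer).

1. B_x = 18  [B = 2·M−A = 2·(19, 25/2)−(20, 11)]
2. B_y = 14  [B = 2·M−A = 2·(19, 25/2)−(20, 11)]
   so B = (18, 14)

B = (18, 14)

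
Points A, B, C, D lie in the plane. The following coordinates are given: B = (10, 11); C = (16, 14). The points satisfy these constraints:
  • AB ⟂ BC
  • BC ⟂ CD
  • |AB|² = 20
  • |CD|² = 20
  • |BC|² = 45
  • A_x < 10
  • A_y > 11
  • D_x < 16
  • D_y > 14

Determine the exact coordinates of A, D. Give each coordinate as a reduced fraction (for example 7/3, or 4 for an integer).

A = (8, 15)
D = (14, 18)

1. A_x = 8  [[AB ⟂ BC ⇒ -6x-3y+93=0] ∩ [|A−(10, 11)|²=20]]
2. A_y = 15  [[AB ⟂ BC ⇒ -6x-3y+93=0] ∩ [|A−(10, 11)|²=20]]
   so A = (8, 15)
3. D_x = 14  [[BC ⟂ CD ⇒ 6x+3y-138=0] ∩ [|D−(16, 14)|²=20]]
4. D_y = 18  [[BC ⟂ CD ⇒ 6x+3y-138=0] ∩ [|D−(16, 14)|²=20]]
   so D = (14, 18)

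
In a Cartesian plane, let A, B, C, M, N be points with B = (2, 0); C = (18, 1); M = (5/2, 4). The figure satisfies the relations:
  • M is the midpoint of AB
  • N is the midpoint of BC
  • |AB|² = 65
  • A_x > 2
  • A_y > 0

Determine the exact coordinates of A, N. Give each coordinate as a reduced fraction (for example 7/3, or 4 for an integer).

A = (3, 8)
N = (10, 1/2)

1. A_x = 3  [A = 2·M−B = 2·(5/2, 4)−(2, 0)]
2. A_y = 8  [A = 2·M−B = 2·(5/2, 4)−(2, 0)]
   so A = (3, 8)
3. N_x = 10  [2·N = B+C = (2, 0)+(18, 1)]
4. N_y = 1/2  [2·N = B+C = (2, 0)+(18, 1)]
   so N = (10, 1/2)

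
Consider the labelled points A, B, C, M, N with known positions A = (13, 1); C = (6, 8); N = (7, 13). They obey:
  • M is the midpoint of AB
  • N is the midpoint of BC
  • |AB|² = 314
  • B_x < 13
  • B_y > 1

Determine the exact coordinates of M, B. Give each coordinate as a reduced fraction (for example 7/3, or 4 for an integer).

1. B_x = 8  [B = 2·N−C = 2·(7, 13)−(6, 8)]
2. B_y = 18  [B = 2·N−C = 2·(7, 13)−(6, 8)]
   so B = (8, 18)
3. M_x = 21/2  [2·M = A+B = (13, 1)+(8, 18)]
4. M_y = 19/2  [2·M = A+B = (13, 1)+(8, 18)]
   so M = (21/2, 19/2)

M = (21/2, 19/2)
B = (8, 18)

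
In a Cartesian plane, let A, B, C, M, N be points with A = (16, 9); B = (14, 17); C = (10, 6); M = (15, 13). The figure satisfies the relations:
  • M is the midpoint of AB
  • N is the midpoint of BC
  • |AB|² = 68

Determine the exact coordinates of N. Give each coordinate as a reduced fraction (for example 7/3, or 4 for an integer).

N = (12, 23/2)

1. N_x = 12  [2·N = B+C = (14, 17)+(10, 6)]
2. N_y = 23/2  [2·N = B+C = (14, 17)+(10, 6)]
   so N = (12, 23/2)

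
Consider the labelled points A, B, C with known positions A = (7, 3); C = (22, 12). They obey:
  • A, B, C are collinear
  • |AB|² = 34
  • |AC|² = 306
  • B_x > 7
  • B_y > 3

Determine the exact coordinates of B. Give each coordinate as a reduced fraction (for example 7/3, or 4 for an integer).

1. B_x = 12  [[A, B, C are collinear ⇒ 9x-15y-18=0] ∩ [|B−(7, 3)|²=34]]
2. B_y = 6  [[A, B, C are collinear ⇒ 9x-15y-18=0] ∩ [|B−(7, 3)|²=34]]
   so B = (12, 6)

B = (12, 6)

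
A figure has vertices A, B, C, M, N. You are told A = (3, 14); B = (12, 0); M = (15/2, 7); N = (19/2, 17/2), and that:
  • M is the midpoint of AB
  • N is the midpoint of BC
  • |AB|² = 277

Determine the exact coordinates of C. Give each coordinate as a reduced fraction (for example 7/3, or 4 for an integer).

1. C_x = 7  [C = 2·N−B = 2·(19/2, 17/2)−(12, 0)]
2. C_y = 17  [C = 2·N−B = 2·(19/2, 17/2)−(12, 0)]
   so C = (7, 17)

C = (7, 17)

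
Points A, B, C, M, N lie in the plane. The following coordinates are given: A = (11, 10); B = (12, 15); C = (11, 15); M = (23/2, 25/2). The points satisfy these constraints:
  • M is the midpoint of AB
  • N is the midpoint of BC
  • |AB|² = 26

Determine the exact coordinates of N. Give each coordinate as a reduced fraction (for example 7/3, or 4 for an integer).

1. N_x = 23/2  [2·N = B+C = (12, 15)+(11, 15)]
2. N_y = 15  [2·N = B+C = (12, 15)+(11, 15)]
   so N = (23/2, 15)

N = (23/2, 15)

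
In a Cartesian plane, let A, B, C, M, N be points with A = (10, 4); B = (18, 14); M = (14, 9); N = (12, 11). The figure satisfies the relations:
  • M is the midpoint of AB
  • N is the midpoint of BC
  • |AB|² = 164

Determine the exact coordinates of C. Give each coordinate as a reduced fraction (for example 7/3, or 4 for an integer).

1. C_x = 6  [C = 2·N−B = 2·(12, 11)−(18, 14)]
2. C_y = 8  [C = 2·N−B = 2·(12, 11)−(18, 14)]
   so C = (6, 8)

C = (6, 8)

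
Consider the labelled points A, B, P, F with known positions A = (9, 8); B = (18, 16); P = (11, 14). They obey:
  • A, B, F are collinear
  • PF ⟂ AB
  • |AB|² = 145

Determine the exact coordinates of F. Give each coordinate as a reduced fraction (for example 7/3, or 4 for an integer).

F = (1899/145, 1688/145)

1. F_x = 1899/145  [[A, B, F are collinear ⇒ -8x+9y=0] ∩ [PF ⟂ AB ⇒ 9x+8y-211=0]]
2. F_y = 1688/145  [[A, B, F are collinear ⇒ -8x+9y=0] ∩ [PF ⟂ AB ⇒ 9x+8y-211=0]]
   so F = (1899/145, 1688/145)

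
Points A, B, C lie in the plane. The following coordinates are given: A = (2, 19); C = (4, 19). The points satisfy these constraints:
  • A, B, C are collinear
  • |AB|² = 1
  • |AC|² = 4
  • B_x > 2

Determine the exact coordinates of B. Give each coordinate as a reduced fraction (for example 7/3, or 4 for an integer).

B = (3, 19)

1. B_x = 3  [[A, B, C are collinear ⇒ -2y+38=0] ∩ [|B−(2, 19)|²=1]]
2. B_y = 19  [[A, B, C are collinear ⇒ -2y+38=0] ∩ [|B−(2, 19)|²=1]]
   so B = (3, 19)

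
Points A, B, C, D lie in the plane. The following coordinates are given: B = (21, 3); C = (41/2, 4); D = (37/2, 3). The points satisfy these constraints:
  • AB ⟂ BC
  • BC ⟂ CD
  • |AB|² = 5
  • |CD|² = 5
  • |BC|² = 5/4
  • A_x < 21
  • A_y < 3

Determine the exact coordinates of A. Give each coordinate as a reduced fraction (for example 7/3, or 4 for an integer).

1. A_x = 19  [[AB ⟂ BC ⇒ 1/2x-1y-15/2=0] ∩ [|A−(21, 3)|²=5]]
2. A_y = 2  [[AB ⟂ BC ⇒ 1/2x-1y-15/2=0] ∩ [|A−(21, 3)|²=5]]
   so A = (19, 2)

A = (19, 2)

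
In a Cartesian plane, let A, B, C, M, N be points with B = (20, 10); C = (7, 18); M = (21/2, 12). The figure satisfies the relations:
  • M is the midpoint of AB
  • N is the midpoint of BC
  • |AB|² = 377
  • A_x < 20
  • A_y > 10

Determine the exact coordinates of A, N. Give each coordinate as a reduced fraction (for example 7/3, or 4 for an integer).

A = (1, 14)
N = (27/2, 14)

1. A_x = 1  [A = 2·M−B = 2·(21/2, 12)−(20, 10)]
2. A_y = 14  [A = 2·M−B = 2·(21/2, 12)−(20, 10)]
   so A = (1, 14)
3. N_x = 27/2  [2·N = B+C = (20, 10)+(7, 18)]
4. N_y = 14  [2·N = B+C = (20, 10)+(7, 18)]
   so N = (27/2, 14)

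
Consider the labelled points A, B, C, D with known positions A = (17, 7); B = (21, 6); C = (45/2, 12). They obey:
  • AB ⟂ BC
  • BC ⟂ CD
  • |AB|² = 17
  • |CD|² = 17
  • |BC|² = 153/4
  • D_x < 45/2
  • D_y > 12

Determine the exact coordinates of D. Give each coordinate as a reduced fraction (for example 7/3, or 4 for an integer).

1. D_x = 37/2  [[BC ⟂ CD ⇒ 3/2x+6y-423/4=0] ∩ [|D−(45/2, 12)|²=17]]
2. D_y = 13  [[BC ⟂ CD ⇒ 3/2x+6y-423/4=0] ∩ [|D−(45/2, 12)|²=17]]
   so D = (37/2, 13)

D = (37/2, 13)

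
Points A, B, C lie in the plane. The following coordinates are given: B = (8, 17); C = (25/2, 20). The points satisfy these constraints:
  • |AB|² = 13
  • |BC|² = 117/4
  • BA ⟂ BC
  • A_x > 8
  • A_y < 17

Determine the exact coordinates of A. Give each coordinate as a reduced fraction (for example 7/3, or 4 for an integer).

1. A_x = 10  [[BA ⟂ BC ⇒ 9/2x+3y-87=0] ∩ [|A−(8, 17)|²=13]]
2. A_y = 14  [[BA ⟂ BC ⇒ 9/2x+3y-87=0] ∩ [|A−(8, 17)|²=13]]
   so A = (10, 14)

A = (10, 14)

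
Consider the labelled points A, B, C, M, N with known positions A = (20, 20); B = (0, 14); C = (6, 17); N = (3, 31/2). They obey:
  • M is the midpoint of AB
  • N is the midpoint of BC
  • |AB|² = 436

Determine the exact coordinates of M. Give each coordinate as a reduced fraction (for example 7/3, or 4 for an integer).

M = (10, 17)

1. M_x = 10  [2·M = A+B = (20, 20)+(0, 14)]
2. M_y = 17  [2·M = A+B = (20, 20)+(0, 14)]
   so M = (10, 17)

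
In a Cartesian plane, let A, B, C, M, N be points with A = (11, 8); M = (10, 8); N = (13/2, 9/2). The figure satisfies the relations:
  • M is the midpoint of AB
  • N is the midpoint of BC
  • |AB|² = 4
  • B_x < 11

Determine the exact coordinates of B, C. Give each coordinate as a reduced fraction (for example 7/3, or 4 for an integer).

1. B_x = 9  [B = 2·M−A = 2·(10, 8)−(11, 8)]
2. B_y = 8  [B = 2·M−A = 2·(10, 8)−(11, 8)]
   so B = (9, 8)
3. C_x = 4  [C = 2·N−B = 2·(13/2, 9/2)−(9, 8)]
4. C_y = 1  [C = 2·N−B = 2·(13/2, 9/2)−(9, 8)]
   so C = (4, 1)

B = (9, 8)
C = (4, 1)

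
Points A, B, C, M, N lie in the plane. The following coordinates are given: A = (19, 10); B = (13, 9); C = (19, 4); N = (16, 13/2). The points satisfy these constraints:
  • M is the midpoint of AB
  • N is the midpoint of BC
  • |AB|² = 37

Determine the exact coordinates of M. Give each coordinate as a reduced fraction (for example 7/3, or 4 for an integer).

1. M_x = 16  [2·M = A+B = (19, 10)+(13, 9)]
2. M_y = 19/2  [2·M = A+B = (19, 10)+(13, 9)]
   so M = (16, 19/2)

M = (16, 19/2)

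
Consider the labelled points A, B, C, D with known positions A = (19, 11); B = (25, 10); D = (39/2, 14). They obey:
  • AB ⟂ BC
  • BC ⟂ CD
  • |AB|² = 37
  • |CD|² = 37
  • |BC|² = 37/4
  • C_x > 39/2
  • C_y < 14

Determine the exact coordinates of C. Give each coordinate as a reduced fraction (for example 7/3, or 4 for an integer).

1. C_x = 51/2  [[AB ⟂ BC ⇒ 6x-1y-140=0] ∩ [|C−(39/2, 14)|²=37]]
2. C_y = 13  [[AB ⟂ BC ⇒ 6x-1y-140=0] ∩ [|C−(39/2, 14)|²=37]]
   so C = (51/2, 13)

C = (51/2, 13)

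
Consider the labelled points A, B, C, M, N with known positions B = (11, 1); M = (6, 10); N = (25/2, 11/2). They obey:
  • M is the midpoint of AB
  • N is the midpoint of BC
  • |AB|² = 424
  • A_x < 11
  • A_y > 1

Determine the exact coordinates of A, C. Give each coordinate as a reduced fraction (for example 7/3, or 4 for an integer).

A = (1, 19)
C = (14, 10)

1. A_x = 1  [A = 2·M−B = 2·(6, 10)−(11, 1)]
2. A_y = 19  [A = 2·M−B = 2·(6, 10)−(11, 1)]
   so A = (1, 19)
3. C_x = 14  [C = 2·N−B = 2·(25/2, 11/2)−(11, 1)]
4. C_y = 10  [C = 2·N−B = 2·(25/2, 11/2)−(11, 1)]
   so C = (14, 10)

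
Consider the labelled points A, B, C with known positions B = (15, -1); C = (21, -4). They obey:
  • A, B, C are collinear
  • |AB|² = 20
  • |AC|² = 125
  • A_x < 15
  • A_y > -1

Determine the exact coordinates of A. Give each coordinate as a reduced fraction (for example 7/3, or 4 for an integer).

1. A_x = 11  [[A, B, C are collinear ⇒ 3x+6y-39=0] ∩ [|A−(15, -1)|²=20]]
2. A_y = 1  [[A, B, C are collinear ⇒ 3x+6y-39=0] ∩ [|A−(15, -1)|²=20]]
   so A = (11, 1)

A = (11, 1)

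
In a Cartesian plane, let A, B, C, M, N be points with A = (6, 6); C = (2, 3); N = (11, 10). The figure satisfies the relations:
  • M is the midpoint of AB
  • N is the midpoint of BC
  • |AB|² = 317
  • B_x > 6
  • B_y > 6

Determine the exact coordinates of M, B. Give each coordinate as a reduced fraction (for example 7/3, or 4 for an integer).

1. B_x = 20  [B = 2·N−C = 2·(11, 10)−(2, 3)]
2. B_y = 17  [B = 2·N−C = 2·(11, 10)−(2, 3)]
   so B = (20, 17)
3. M_x = 13  [2·M = A+B = (6, 6)+(20, 17)]
4. M_y = 23/2  [2·M = A+B = (6, 6)+(20, 17)]
   so M = (13, 23/2)

M = (13, 23/2)
B = (20, 17)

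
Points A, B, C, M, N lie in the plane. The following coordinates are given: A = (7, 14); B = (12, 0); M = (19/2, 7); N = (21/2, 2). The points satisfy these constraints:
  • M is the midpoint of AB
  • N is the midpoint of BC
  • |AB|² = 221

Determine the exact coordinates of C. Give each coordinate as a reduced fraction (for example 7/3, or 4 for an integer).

C = (9, 4)

1. C_x = 9  [C = 2·N−B = 2·(21/2, 2)−(12, 0)]
2. C_y = 4  [C = 2·N−B = 2·(21/2, 2)−(12, 0)]
   so C = (9, 4)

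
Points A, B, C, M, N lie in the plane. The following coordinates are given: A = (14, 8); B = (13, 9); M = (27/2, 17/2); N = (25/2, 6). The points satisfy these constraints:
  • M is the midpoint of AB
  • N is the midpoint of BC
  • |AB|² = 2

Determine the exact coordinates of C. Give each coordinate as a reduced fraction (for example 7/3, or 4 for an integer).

1. C_x = 12  [C = 2·N−B = 2·(25/2, 6)−(13, 9)]
2. C_y = 3  [C = 2·N−B = 2·(25/2, 6)−(13, 9)]
   so C = (12, 3)

C = (12, 3)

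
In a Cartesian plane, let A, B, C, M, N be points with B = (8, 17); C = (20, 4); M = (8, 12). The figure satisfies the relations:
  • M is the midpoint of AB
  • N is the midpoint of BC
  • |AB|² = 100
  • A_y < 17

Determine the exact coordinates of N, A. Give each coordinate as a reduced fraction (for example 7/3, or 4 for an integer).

N = (14, 21/2)
A = (8, 7)

1. A_x = 8  [A = 2·M−B = 2·(8, 12)−(8, 17)]
2. A_y = 7  [A = 2·M−B = 2·(8, 12)−(8, 17)]
   so A = (8, 7)
3. N_x = 14  [2·N = B+C = (8, 17)+(20, 4)]
4. N_y = 21/2  [2·N = B+C = (8, 17)+(20, 4)]
   so N = (14, 21/2)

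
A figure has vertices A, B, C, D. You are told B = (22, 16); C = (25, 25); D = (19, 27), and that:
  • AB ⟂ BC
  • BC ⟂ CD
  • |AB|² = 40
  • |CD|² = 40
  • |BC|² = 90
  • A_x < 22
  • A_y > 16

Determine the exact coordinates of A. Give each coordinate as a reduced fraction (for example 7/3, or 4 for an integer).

1. A_x = 16  [[AB ⟂ BC ⇒ -3x-9y+210=0] ∩ [|A−(22, 16)|²=40]]
2. A_y = 18  [[AB ⟂ BC ⇒ -3x-9y+210=0] ∩ [|A−(22, 16)|²=40]]
   so A = (16, 18)

A = (16, 18)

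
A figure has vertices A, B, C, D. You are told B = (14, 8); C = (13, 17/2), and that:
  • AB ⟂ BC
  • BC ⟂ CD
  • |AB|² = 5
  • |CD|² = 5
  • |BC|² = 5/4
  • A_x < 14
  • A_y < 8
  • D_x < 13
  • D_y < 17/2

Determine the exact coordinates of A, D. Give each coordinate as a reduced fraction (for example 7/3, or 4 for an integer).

A = (13, 6)
D = (12, 13/2)

1. A_x = 13  [[AB ⟂ BC ⇒ 1x-1/2y-10=0] ∩ [|A−(14, 8)|²=5]]
2. A_y = 6  [[AB ⟂ BC ⇒ 1x-1/2y-10=0] ∩ [|A−(14, 8)|²=5]]
   so A = (13, 6)
3. D_x = 12  [[BC ⟂ CD ⇒ -1x+1/2y+35/4=0] ∩ [|D−(13, 17/2)|²=5]]
4. D_y = 13/2  [[BC ⟂ CD ⇒ -1x+1/2y+35/4=0] ∩ [|D−(13, 17/2)|²=5]]
   so D = (12, 13/2)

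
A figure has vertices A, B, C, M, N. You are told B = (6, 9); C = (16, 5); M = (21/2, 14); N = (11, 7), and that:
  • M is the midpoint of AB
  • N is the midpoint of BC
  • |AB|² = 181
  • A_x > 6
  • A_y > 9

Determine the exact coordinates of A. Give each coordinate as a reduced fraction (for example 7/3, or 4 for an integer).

A = (15, 19)

1. A_x = 15  [A = 2·M−B = 2·(21/2, 14)−(6, 9)]
2. A_y = 19  [A = 2·M−B = 2·(21/2, 14)−(6, 9)]
   so A = (15, 19)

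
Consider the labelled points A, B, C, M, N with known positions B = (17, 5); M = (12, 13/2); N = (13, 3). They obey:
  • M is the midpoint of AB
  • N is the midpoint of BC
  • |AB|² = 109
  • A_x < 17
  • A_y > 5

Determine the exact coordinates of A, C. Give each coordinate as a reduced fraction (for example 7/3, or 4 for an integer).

1. A_x = 7  [A = 2·M−B = 2·(12, 13/2)−(17, 5)]
2. A_y = 8  [A = 2·M−B = 2·(12, 13/2)−(17, 5)]
   so A = (7, 8)
3. C_x = 9  [C = 2·N−B = 2·(13, 3)−(17, 5)]
4. C_y = 1  [C = 2·N−B = 2·(13, 3)−(17, 5)]
   so C = (9, 1)

A = (7, 8)
C = (9, 1)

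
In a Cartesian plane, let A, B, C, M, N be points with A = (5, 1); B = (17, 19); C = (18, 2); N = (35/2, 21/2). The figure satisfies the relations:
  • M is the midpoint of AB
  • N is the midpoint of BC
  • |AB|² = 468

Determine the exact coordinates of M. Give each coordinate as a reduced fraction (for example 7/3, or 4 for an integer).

M = (11, 10)

1. M_x = 11  [2·M = A+B = (5, 1)+(17, 19)]
2. M_y = 10  [2·M = A+B = (5, 1)+(17, 19)]
   so M = (11, 10)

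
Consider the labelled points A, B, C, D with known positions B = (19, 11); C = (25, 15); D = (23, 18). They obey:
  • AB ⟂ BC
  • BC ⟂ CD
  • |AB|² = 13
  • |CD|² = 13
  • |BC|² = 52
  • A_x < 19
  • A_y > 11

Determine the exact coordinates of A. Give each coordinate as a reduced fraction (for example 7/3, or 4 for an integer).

A = (17, 14)

1. A_x = 17  [[AB ⟂ BC ⇒ -6x-4y+158=0] ∩ [|A−(19, 11)|²=13]]
2. A_y = 14  [[AB ⟂ BC ⇒ -6x-4y+158=0] ∩ [|A−(19, 11)|²=13]]
   so A = (17, 14)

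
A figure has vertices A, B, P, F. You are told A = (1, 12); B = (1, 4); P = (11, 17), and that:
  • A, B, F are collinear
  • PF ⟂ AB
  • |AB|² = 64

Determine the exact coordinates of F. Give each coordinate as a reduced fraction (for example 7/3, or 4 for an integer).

1. F_x = 1  [[A, B, F are collinear ⇒ 8x-8=0] ∩ [PF ⟂ AB ⇒ -8y+136=0]]
2. F_y = 17  [[A, B, F are collinear ⇒ 8x-8=0] ∩ [PF ⟂ AB ⇒ -8y+136=0]]
   so F = (1, 17)

F = (1, 17)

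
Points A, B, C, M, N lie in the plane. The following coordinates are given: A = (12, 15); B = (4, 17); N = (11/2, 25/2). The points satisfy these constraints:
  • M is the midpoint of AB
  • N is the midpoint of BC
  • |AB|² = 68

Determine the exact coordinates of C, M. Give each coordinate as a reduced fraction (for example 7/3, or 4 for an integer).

C = (7, 8)
M = (8, 16)

1. M_x = 8  [2·M = A+B = (12, 15)+(4, 17)]
2. M_y = 16  [2·M = A+B = (12, 15)+(4, 17)]
   so M = (8, 16)
3. C_x = 7  [C = 2·N−B = 2·(11/2, 25/2)−(4, 17)]
4. C_y = 8  [C = 2·N−B = 2·(11/2, 25/2)−(4, 17)]
   so C = (7, 8)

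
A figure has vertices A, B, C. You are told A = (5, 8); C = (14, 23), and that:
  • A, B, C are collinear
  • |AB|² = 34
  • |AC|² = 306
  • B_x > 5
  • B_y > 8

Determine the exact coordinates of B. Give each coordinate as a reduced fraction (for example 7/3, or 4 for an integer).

B = (8, 13)

1. B_x = 8  [[A, B, C are collinear ⇒ 15x-9y-3=0] ∩ [|B−(5, 8)|²=34]]
2. B_y = 13  [[A, B, C are collinear ⇒ 15x-9y-3=0] ∩ [|B−(5, 8)|²=34]]
   so B = (8, 13)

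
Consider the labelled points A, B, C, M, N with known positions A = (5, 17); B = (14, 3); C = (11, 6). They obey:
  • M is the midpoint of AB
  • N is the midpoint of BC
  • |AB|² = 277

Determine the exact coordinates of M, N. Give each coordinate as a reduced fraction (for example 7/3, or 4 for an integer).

1. M_x = 19/2  [2·M = A+B = (5, 17)+(14, 3)]
2. M_y = 10  [2·M = A+B = (5, 17)+(14, 3)]
   so M = (19/2, 10)
3. N_x = 25/2  [2·N = B+C = (14, 3)+(11, 6)]
4. N_y = 9/2  [2·N = B+C = (14, 3)+(11, 6)]
   so N = (25/2, 9/2)

M = (19/2, 10)
N = (25/2, 9/2)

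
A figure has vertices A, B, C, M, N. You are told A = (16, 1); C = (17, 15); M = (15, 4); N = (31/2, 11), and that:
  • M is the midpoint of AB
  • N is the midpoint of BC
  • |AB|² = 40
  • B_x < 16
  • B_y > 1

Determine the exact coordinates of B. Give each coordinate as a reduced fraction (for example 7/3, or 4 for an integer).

B = (14, 7)

1. B_x = 14  [B = 2·M−A = 2·(15, 4)−(16, 1)]
2. B_y = 7  [B = 2·M−A = 2·(15, 4)−(16, 1)]
   so B = (14, 7)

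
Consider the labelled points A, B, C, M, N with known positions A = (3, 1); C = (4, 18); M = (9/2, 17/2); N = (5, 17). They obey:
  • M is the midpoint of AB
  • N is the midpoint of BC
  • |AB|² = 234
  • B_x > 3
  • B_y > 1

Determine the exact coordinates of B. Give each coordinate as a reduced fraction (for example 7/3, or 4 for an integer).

1. B_x = 6  [B = 2·M−A = 2·(9/2, 17/2)−(3, 1)]
2. B_y = 16  [B = 2·M−A = 2·(9/2, 17/2)−(3, 1)]
   so B = (6, 16)

B = (6, 16)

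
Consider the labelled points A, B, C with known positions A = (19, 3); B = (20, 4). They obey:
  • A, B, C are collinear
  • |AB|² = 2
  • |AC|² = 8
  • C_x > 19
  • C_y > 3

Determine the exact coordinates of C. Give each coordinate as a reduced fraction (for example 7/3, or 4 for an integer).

1. C_x = 21  [[A, B, C are collinear ⇒ -1x+1y+16=0] ∩ [|C−(19, 3)|²=8]]
2. C_y = 5  [[A, B, C are collinear ⇒ -1x+1y+16=0] ∩ [|C−(19, 3)|²=8]]
   so C = (21, 5)

C = (21, 5)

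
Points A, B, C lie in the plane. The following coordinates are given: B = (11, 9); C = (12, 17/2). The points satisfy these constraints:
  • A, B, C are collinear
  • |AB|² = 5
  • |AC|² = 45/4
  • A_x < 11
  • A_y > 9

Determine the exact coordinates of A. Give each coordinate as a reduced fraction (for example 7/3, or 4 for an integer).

A = (9, 10)

1. A_x = 9  [[A, B, C are collinear ⇒ 1/2x+1y-29/2=0] ∩ [|A−(11, 9)|²=5]]
2. A_y = 10  [[A, B, C are collinear ⇒ 1/2x+1y-29/2=0] ∩ [|A−(11, 9)|²=5]]
   so A = (9, 10)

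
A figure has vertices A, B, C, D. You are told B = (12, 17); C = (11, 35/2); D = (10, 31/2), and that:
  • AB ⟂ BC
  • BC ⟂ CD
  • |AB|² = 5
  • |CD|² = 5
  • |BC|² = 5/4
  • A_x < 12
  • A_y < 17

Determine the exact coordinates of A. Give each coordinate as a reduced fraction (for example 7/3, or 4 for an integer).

A = (11, 15)

1. A_x = 11  [[AB ⟂ BC ⇒ 1x-1/2y-7/2=0] ∩ [|A−(12, 17)|²=5]]
2. A_y = 15  [[AB ⟂ BC ⇒ 1x-1/2y-7/2=0] ∩ [|A−(12, 17)|²=5]]
   so A = (11, 15)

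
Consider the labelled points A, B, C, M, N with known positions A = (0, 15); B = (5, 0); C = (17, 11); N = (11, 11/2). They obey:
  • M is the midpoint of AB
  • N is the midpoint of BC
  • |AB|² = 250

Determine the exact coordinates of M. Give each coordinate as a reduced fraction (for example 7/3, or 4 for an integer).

M = (5/2, 15/2)

1. M_x = 5/2  [2·M = A+B = (0, 15)+(5, 0)]
2. M_y = 15/2  [2·M = A+B = (0, 15)+(5, 0)]
   so M = (5/2, 15/2)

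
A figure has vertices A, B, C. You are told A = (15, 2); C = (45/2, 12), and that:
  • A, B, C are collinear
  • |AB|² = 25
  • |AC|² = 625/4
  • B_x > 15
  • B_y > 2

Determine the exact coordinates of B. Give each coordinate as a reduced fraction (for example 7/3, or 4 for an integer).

B = (18, 6)

1. B_x = 18  [[A, B, C are collinear ⇒ 10x-15/2y-135=0] ∩ [|B−(15, 2)|²=25]]
2. B_y = 6  [[A, B, C are collinear ⇒ 10x-15/2y-135=0] ∩ [|B−(15, 2)|²=25]]
   so B = (18, 6)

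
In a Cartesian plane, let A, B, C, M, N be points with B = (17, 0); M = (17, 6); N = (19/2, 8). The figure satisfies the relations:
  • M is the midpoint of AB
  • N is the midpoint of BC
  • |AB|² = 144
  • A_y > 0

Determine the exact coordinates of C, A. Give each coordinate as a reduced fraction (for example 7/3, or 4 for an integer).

C = (2, 16)
A = (17, 12)

1. A_x = 17  [A = 2·M−B = 2·(17, 6)−(17, 0)]
2. A_y = 12  [A = 2·M−B = 2·(17, 6)−(17, 0)]
   so A = (17, 12)
3. C_x = 2  [C = 2·N−B = 2·(19/2, 8)−(17, 0)]
4. C_y = 16  [C = 2·N−B = 2·(19/2, 8)−(17, 0)]
   so C = (2, 16)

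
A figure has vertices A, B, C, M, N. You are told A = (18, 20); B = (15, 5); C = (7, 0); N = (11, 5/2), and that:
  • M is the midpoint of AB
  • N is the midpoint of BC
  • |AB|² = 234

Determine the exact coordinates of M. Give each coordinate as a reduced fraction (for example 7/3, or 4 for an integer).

M = (33/2, 25/2)

1. M_x = 33/2  [2·M = A+B = (18, 20)+(15, 5)]
2. M_y = 25/2  [2·M = A+B = (18, 20)+(15, 5)]
   so M = (33/2, 25/2)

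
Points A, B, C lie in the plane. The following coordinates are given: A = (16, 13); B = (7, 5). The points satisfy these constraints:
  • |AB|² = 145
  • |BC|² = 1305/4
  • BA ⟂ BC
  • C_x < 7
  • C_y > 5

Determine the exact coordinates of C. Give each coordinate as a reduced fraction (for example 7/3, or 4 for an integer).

1. C_x = -5  [[BA ⟂ BC ⇒ 9x+8y-103=0] ∩ [|C−(7, 5)|²=1305/4]]
2. C_y = 37/2  [[BA ⟂ BC ⇒ 9x+8y-103=0] ∩ [|C−(7, 5)|²=1305/4]]
   so C = (-5, 37/2)

C = (-5, 37/2)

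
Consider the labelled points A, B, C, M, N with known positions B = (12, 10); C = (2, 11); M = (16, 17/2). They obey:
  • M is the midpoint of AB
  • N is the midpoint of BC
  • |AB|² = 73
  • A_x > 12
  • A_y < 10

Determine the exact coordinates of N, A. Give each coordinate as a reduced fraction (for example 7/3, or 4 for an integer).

1. A_x = 20  [A = 2·M−B = 2·(16, 17/2)−(12, 10)]
2. A_y = 7  [A = 2·M−B = 2·(16, 17/2)−(12, 10)]
   so A = (20, 7)
3. N_x = 7  [2·N = B+C = (12, 10)+(2, 11)]
4. N_y = 21/2  [2·N = B+C = (12, 10)+(2, 11)]
   so N = (7, 21/2)

N = (7, 21/2)
A = (20, 7)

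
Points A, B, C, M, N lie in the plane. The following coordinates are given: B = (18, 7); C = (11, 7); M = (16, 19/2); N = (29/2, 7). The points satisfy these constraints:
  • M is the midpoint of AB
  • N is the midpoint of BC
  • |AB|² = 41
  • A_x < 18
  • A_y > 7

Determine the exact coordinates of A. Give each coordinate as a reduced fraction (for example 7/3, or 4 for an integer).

1. A_x = 14  [A = 2·M−B = 2·(16, 19/2)−(18, 7)]
2. A_y = 12  [A = 2·M−B = 2·(16, 19/2)−(18, 7)]
   so A = (14, 12)

A = (14, 12)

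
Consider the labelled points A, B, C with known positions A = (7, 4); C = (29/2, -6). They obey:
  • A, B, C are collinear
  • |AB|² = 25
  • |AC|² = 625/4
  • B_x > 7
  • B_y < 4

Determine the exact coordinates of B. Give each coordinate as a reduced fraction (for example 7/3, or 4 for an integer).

1. B_x = 10  [[A, B, C are collinear ⇒ -10x-15/2y+100=0] ∩ [|B−(7, 4)|²=25]]
2. B_y = 0  [[A, B, C are collinear ⇒ -10x-15/2y+100=0] ∩ [|B−(7, 4)|²=25]]
   so B = (10, 0)

B = (10, 0)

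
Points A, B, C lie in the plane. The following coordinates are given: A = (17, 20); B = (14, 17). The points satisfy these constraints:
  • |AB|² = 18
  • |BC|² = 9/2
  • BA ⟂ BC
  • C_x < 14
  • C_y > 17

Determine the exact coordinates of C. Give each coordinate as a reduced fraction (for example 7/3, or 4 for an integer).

C = (25/2, 37/2)

1. C_x = 25/2  [[BA ⟂ BC ⇒ 3x+3y-93=0] ∩ [|C−(14, 17)|²=9/2]]
2. C_y = 37/2  [[BA ⟂ BC ⇒ 3x+3y-93=0] ∩ [|C−(14, 17)|²=9/2]]
   so C = (25/2, 37/2)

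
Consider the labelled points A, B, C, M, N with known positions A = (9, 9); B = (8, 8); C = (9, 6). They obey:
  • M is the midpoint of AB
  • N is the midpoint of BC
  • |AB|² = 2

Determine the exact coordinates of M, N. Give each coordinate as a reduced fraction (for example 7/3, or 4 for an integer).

1. M_x = 17/2  [2·M = A+B = (9, 9)+(8, 8)]
2. M_y = 17/2  [2·M = A+B = (9, 9)+(8, 8)]
   so M = (17/2, 17/2)
3. N_x = 17/2  [2·N = B+C = (8, 8)+(9, 6)]
4. N_y = 7  [2·N = B+C = (8, 8)+(9, 6)]
   so N = (17/2, 7)

M = (17/2, 17/2)
N = (17/2, 7)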